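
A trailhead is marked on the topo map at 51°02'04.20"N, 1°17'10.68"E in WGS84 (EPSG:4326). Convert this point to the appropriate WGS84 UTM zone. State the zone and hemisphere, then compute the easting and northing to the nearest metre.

Zone 31N: E 379843 m, N 5655059 m

Longitude 1.2863° lies in the 6° band [0°, 6°), giving zone 31; latitude is north of the equator, so 31N.
Zone 31 central meridian λ₀ = 6×31 − 183 = 3°; Δλ = -1.7137°.
Transverse Mercator on WGS84 with k₀ = 0.9996 gives E = 379843.288 m, N = 5655058.772 m.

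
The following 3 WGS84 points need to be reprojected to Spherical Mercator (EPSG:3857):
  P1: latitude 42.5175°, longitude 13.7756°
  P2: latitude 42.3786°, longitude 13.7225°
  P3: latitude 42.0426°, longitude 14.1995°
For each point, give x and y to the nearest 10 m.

P1: x 1533490 m, y 5238820 m; P2: x 1527580 m, y 5217860 m; P3: x 1580680 m, y 5167360 m

Web Mercator: x = R·λ, y = R·ln tan(π/4+φ/2), R = 6378137 m.
P1 (42.5175°, 13.7756°) → (1533492.777, 5238816.431) m.
P2 (42.3786°, 13.7225°) → (1527581.712, 5217861.687) m.
P3 (42.0426°, 14.1995°) → (1580681.110, 5167362.855) m.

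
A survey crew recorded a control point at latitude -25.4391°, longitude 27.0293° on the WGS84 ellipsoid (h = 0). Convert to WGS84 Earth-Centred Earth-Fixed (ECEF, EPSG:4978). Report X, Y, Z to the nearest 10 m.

WGS84: a = 6378137 m, e² = 0.006694380; N(φ) = a/√(1−e²sin²φ) = 6382079.823 m.
X = (N+h)·cosφ·cosλ = 5133788.937 m; Y = (N+h)·cosφ·sinλ = 2619103.879 m; Z = (N(1−e²)+h)·sinφ = -2723079.716 m.

X 5133790 m, Y 2619100 m, Z -2723080 m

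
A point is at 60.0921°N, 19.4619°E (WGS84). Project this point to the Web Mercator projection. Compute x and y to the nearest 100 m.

Web Mercator is spherical with R = a = 6378137 m.
x = R·λ = 6378137 × 0.339674234 = 2166488.798 m.
y = R·ln tan(π/4 + φ/2) = 6378137 × 1.320177279 = 8420271.547 m.

x 2166500 m, y 8420300 m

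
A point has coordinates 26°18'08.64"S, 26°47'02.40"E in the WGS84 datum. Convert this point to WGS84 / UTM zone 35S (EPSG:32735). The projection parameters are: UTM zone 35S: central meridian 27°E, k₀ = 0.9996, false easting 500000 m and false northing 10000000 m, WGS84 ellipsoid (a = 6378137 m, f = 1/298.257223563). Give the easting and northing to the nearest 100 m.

Zone 35 central meridian λ₀ = 6×35 − 183 = 27°; Δλ = -0.2160°.
Transverse Mercator on WGS84 with k₀ = 0.9996 gives E = 478438.837 m, N = 7090808.562 m.

E 478400 m, N 7090800 m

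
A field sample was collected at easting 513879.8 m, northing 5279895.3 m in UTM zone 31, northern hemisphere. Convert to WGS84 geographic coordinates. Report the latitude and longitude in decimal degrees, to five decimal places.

Zone 31N: λ₀ = 3°, k₀ = 0.9996, false easting 500000 m.
Meridian distance M = (N − FN)/k₀ = 5282008.1 m.
Inverse transverse Mercator on WGS84 gives φ = 47.67229971°, λ = 3.18489963°.

lat 47.67230°, lon 3.18490°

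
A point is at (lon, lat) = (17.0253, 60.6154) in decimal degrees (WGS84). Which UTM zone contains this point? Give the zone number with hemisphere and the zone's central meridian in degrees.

UTM zone = ⌊(λ + 180)/6⌋ + 1; 17.0253° ∈ [12°, 18°) → zone 33.
Hemisphere: N (φ ≥ 0).
Central meridian λ₀ = 6×33 − 183 = 15°.

Zone 33N, central meridian 15°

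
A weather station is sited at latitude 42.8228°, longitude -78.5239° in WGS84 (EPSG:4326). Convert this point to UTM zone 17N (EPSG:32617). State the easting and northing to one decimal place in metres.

E 702406.7 m, N 4744111.2 m

Zone 17 central meridian λ₀ = 6×17 − 183 = -81°; Δλ = +2.4761°.
Transverse Mercator on WGS84 with k₀ = 0.9996 gives E = 702406.715 m, N = 4744111.201 m.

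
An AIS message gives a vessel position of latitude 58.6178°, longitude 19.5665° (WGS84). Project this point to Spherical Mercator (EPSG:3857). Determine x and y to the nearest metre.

Web Mercator is spherical with R = a = 6378137 m.
x = R·λ = 6378137 × 0.341499848 = 2178132.817 m.
y = R·ln tan(π/4 + φ/2) = 6378137 × 1.269686333 = 8098233.380 m.

x 2178133 m, y 8098233 m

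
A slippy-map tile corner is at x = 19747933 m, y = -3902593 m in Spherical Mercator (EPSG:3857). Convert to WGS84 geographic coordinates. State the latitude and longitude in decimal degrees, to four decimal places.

lat -33.0549°, lon 177.3987°

R = 6378137 m. λ = x/R = 177.39870044°.
φ = 2·arctan(exp(y/R)) − 90° = 2·arctan(0.54234) − 90° = -33.05489782°.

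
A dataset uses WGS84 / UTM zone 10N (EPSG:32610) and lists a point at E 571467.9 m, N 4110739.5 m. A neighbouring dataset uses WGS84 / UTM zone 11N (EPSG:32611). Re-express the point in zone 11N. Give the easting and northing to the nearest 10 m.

E 38420 m, N 4123090 m

UTM 10N → geographic: φ = 37.14029986°, λ = -122.19530020°.
UTM 11N (λ₀ = -117°) forward: E = 38420.841 m, N = 4123091.324 m.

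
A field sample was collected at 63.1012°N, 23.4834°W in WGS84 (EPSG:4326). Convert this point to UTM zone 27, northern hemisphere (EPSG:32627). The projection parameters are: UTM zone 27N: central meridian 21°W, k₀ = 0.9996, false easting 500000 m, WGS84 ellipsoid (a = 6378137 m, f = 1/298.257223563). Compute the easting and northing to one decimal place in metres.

E 374668.3 m, N 6999287.5 m

Zone 27 central meridian λ₀ = 6×27 − 183 = -21°; Δλ = -2.4834°.
Transverse Mercator on WGS84 with k₀ = 0.9996 gives E = 374668.272 m, N = 6999287.529 m.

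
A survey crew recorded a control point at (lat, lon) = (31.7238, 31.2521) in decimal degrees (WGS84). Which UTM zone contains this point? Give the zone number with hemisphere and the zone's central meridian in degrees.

Zone 36N, central meridian 33°

UTM zone = ⌊(λ + 180)/6⌋ + 1; 31.2521° ∈ [30°, 36°) → zone 36.
Hemisphere: N (φ ≥ 0).
Central meridian λ₀ = 6×36 − 183 = 33°.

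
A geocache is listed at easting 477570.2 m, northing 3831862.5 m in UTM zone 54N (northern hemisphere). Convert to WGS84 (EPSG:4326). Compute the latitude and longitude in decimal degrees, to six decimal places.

Zone 54N: λ₀ = 141°, k₀ = 0.9996, false easting 500000 m.
Meridian distance M = (N − FN)/k₀ = 3833395.9 m.
Inverse transverse Mercator on WGS84 gives φ = 34.62839985°, λ = 140.75529979°.

lat 34.628400°, lon 140.755300°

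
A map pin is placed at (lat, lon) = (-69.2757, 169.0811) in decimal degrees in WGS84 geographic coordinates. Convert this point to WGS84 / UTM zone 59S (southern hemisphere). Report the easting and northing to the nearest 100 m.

E 424200 m, N 2313700 m

Zone 59 central meridian λ₀ = 6×59 − 183 = 171°; Δλ = -1.9189°.
Transverse Mercator on WGS84 with k₀ = 0.9996 gives E = 424227.789 m, N = 2313708.685 m.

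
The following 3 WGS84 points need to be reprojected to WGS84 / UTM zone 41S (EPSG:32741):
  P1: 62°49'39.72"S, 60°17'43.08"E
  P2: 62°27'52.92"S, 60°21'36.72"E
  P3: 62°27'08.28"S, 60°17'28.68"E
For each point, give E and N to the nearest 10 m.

UTM zone 41S: λ₀ = 63°, k₀ = 0.9996.
P1 (-62.8277°, 60.2953°) → (362223.048, 3030713.898) m.
P2 (-62.4647°, 60.3602°) → (363872.543, 3071268.659) m.
P3 (-62.4523°, 60.2913°) → (360263.135, 3072502.145) m.

P1: E 362220 m, N 3030710 m; P2: E 363870 m, N 3071270 m; P3: E 360260 m, N 3072500 m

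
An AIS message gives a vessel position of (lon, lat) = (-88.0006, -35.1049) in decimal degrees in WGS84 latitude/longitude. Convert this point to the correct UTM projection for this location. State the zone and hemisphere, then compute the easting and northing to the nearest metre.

Longitude -88.0006° lies in the 6° band [-90°, -84°), giving zone 16; latitude is south of the equator, so 16S.
Zone 16 central meridian λ₀ = 6×16 − 183 = -87°; Δλ = -1.0006°.
Transverse Mercator on WGS84 with k₀ = 0.9996 gives E = 408808.690 m, N = 6114865.880 m.

Zone 16S: E 408809 m, N 6114866 m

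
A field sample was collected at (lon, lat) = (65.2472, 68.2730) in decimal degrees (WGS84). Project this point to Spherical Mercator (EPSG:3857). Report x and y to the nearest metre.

x 7263285 m, y 10528605 m

Web Mercator is spherical with R = a = 6378137 m.
x = R·λ = 6378137 × 1.138778468 = 7263285.080 m.
y = R·ln tan(π/4 + φ/2) = 6378137 × 1.650733668 = 10528605.482 m.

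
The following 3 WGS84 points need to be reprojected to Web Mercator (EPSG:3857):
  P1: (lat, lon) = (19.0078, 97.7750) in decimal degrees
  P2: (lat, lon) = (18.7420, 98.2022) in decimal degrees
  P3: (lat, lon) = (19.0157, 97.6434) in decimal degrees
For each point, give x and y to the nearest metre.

P1: x 10884263 m, y 2155854 m; P2: x 10931819 m, y 2124584 m; P3: x 10869614 m, y 2156784 m

Web Mercator: x = R·λ, y = R·ln tan(π/4+φ/2), R = 6378137 m.
P1 (19.0078°, 97.7750°) → (10884263.212, 2155854.260) m.
P2 (18.7420°, 98.2022°) → (10931818.899, 2124584.017) m.
P3 (19.0157°, 97.6434°) → (10869613.567, 2156784.423) m.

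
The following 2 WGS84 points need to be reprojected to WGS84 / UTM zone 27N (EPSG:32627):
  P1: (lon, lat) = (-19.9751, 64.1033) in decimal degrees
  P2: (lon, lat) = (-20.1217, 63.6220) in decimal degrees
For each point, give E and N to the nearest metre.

P1: E 549943 m, N 7108927 m; P2: E 543538 m, N 7055193 m

UTM zone 27N: λ₀ = -21°, k₀ = 0.9996.
P1 (64.1033°, -19.9751°) → (549943.284, 7108927.098) m.
P2 (63.6220°, -20.1217°) → (543537.917, 7055192.656) m.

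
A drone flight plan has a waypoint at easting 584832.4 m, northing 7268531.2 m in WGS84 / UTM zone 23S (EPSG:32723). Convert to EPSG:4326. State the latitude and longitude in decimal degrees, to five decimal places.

Zone 23S: λ₀ = -45°, k₀ = 0.9996, false easting 500000 m, false northing 10000000 m.
Meridian distance M = (N − FN)/k₀ = -2732561.8 m.
Inverse transverse Mercator on WGS84 gives φ = -24.69529978°, λ = -44.16139969°.

lat -24.69530°, lon -44.16140°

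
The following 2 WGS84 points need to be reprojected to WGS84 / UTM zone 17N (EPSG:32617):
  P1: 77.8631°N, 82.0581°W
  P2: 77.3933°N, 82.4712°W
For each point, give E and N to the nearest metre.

P1: E 475167 m, N 8643316 m; P2: E 464159 m, N 8591112 m

UTM zone 17N: λ₀ = -81°, k₀ = 0.9996.
P1 (77.8631°, -82.0581°) → (475167.073, 8643315.729) m.
P2 (77.3933°, -82.4712°) → (464158.701, 8591112.128) m.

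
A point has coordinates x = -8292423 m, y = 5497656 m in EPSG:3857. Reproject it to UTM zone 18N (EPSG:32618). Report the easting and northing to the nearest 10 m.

E 540580 m, N 4895080 m

Web Mercator inverse (R = 6378137 m) → φ = 44.20779853°, λ = -74.49210323°.
UTM 18N forward: E = 540577.798 m, N = 4895078.392 m.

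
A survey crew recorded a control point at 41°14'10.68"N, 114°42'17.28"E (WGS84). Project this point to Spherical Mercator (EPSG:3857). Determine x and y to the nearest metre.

x 12768880 m, y 5047259 m

Web Mercator is spherical with R = a = 6378137 m.
x = R·λ = 6378137 × 2.001976428 = 12768879.928 m.
y = R·ln tan(π/4 + φ/2) = 6378137 × 0.791337437 = 5047258.587 m.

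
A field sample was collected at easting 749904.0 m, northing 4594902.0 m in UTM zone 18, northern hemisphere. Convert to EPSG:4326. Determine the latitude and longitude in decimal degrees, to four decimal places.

lat 41.4668°, lon -72.0075°

Zone 18N: λ₀ = -75°, k₀ = 0.9996, false easting 500000 m.
Meridian distance M = (N − FN)/k₀ = 4596740.7 m.
Inverse transverse Mercator on WGS84 gives φ = 41.46680000°, λ = -72.00750039°.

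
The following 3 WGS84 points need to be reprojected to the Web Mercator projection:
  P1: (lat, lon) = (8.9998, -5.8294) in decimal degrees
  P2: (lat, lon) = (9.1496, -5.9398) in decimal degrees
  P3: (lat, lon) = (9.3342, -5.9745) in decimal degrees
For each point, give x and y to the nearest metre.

Web Mercator: x = R·λ, y = R·ln tan(π/4+φ/2), R = 6378137 m.
P1 (8.9998°, -5.8294°) → (-648925.840, 1005998.521) m.
P2 (9.1496°, -5.9398°) → (-661215.511, 1022885.552) m.
P3 (9.3342°, -5.9745°) → (-665078.298, 1043705.400) m.

P1: x -648926 m, y 1005999 m; P2: x -661216 m, y 1022886 m; P3: x -665078 m, y 1043705 m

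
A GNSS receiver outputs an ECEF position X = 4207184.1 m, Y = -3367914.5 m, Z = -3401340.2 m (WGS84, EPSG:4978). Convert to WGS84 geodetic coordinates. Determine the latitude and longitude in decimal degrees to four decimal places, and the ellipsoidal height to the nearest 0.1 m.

λ = atan2(Y, X) = -38.67780032°; p = √(X²+Y²) = 5389178.6 m.
Bowring's method on WGS84 (a = 6378137 m, b = 6356752.314 m) gives φ = -32.43170039°, h = 759.610 m.

lat -32.4317°, lon -38.6778°, h 759.6 m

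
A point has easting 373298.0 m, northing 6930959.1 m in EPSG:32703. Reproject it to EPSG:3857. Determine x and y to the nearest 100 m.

Unproject from UTM 3S (λ₀ = -165°) → φ = -27.73980018°, λ = -166.28550028°.
Web Mercator (R = 6378137 m): x = -18510817.218 m, y = -3216207.976 m.

x -18510800 m, y -3216200 m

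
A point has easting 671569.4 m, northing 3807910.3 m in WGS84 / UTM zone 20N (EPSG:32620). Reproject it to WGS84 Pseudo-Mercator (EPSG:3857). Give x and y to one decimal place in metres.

Unproject from UTM 20N (λ₀ = -63°) → φ = 34.39839978°, λ = -61.13350036°.
Web Mercator (R = 6378137 m): x = -6805350.130 m, y = 4082423.660 m.

x -6805350.1 m, y 4082423.7 m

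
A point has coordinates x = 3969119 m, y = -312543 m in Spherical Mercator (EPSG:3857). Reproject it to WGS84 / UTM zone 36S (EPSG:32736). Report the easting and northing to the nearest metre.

E 795211 m, N 9689460 m

Web Mercator inverse (R = 6378137 m) → φ = -2.80649859°, λ = 35.65520262°.
UTM 36S forward: E = 795211.453 m, N = 9689459.984 m.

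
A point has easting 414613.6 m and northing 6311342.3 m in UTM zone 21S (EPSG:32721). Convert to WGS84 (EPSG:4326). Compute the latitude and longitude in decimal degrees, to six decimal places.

lat -33.333700°, lon -57.917500°

Zone 21S: λ₀ = -57°, k₀ = 0.9996, false easting 500000 m, false northing 10000000 m.
Meridian distance M = (N − FN)/k₀ = -3690133.8 m.
Inverse transverse Mercator on WGS84 gives φ = -33.33370043°, λ = -57.91750015°.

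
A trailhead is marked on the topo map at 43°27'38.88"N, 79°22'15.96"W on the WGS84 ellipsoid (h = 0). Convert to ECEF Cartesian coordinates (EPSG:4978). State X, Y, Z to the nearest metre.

X 855261 m, Y -4557331 m, Z 4364802 m

WGS84: a = 6378137 m, e² = 0.006694380; N(φ) = a/√(1−e²sin²φ) = 6388262.236 m.
X = (N+h)·cosφ·cosλ = 855260.854 m; Y = (N+h)·cosφ·sinλ = -4557331.466 m; Z = (N(1−e²)+h)·sinφ = 4364801.588 m.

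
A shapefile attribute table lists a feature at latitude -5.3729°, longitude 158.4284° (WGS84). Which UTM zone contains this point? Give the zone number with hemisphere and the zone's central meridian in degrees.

UTM zone = ⌊(λ + 180)/6⌋ + 1; 158.4284° ∈ [156°, 162°) → zone 57.
Hemisphere: S (φ < 0).
Central meridian λ₀ = 6×57 − 183 = 159°.

Zone 57S, central meridian 159°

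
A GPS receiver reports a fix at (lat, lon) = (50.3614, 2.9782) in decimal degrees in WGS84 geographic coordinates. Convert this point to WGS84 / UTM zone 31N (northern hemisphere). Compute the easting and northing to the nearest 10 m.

Zone 31 central meridian λ₀ = 6×31 − 183 = 3°; Δλ = -0.0218°.
Transverse Mercator on WGS84 with k₀ = 0.9996 gives E = 498449.401 m, N = 5578814.292 m.

E 498450 m, N 5578810 m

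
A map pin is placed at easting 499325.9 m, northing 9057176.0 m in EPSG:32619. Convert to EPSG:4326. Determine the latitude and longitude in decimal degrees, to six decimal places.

Zone 19N: λ₀ = -69°, k₀ = 0.9996, false easting 500000 m.
Meridian distance M = (N − FN)/k₀ = 9060800.3 m.
Inverse transverse Mercator on WGS84 gives φ = 81.57310037°, λ = -69.04120230°.

lat 81.573100°, lon -69.041202°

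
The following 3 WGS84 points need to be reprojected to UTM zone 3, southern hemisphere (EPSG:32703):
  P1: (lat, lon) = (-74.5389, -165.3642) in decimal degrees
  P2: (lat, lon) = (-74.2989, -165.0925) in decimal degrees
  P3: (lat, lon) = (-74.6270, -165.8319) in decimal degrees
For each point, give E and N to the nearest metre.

P1: E 489163 m, N 1727806 m; P2: E 497206 m, N 1754613 m; P3: E 475384 m, N 1717837 m

UTM zone 3S: λ₀ = -165°, k₀ = 0.9996.
P1 (-74.5389°, -165.3642°) → (489162.636, 1727805.585) m.
P2 (-74.2989°, -165.0925°) → (497205.857, 1754612.911) m.
P3 (-74.6270°, -165.8319°) → (475383.641, 1717837.185) m.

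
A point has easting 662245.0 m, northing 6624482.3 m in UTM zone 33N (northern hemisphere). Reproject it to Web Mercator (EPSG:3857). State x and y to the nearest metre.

Unproject from UTM 33N (λ₀ = 15°) → φ = 59.72649986°, λ = 17.88560021°.
Web Mercator (R = 6378137 m): x = 1991015.908 m, y = 8339096.212 m.

x 1991016 m, y 8339096 m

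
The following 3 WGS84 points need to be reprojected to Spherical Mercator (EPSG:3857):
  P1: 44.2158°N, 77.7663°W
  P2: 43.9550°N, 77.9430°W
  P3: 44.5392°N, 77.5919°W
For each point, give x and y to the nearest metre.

P1: x -8656905 m, y 5498899 m; P2: x -8676575 m, y 5458481 m; P3: x -8637491 m, y 5549267 m

Web Mercator: x = R·λ, y = R·ln tan(π/4+φ/2), R = 6378137 m.
P1 (44.2158°, -77.7663°) → (-8656904.917, 5498898.690) m.
P2 (43.9550°, -77.9430°) → (-8676575.071, 5458480.969) m.
P3 (44.5392°, -77.5919°) → (-8637490.798, 5549267.343) m.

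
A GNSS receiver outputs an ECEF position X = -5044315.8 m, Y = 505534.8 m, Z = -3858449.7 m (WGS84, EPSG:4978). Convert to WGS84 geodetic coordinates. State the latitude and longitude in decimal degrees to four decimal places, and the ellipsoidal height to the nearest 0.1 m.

λ = atan2(Y, X) = 174.27700029°; p = √(X²+Y²) = 5069584.5 m.
Bowring's method on WGS84 (a = 6378137 m, b = 6356752.314 m) gives φ = -37.46030053°, h = 628.290 m.

lat -37.4603°, lon 174.2770°, h 628.3 m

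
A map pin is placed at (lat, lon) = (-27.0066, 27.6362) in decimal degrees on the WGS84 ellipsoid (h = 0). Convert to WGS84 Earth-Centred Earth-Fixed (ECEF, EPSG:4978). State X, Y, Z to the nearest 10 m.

WGS84: a = 6378137 m, e² = 0.006694380; N(φ) = a/√(1−e²sin²φ) = 6382543.705 m.
X = (N+h)·cosφ·cosλ = 5037779.198 m; Y = (N+h)·cosφ·sinλ = 2637741.485 m; Z = (N(1−e²)+h)·sinφ = -2878867.154 m.

X 5037780 m, Y 2637740 m, Z -2878870 m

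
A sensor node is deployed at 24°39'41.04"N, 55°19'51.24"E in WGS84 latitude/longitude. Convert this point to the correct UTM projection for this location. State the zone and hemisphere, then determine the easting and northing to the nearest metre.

Longitude 55.3309° lies in the 6° band [54°, 60°), giving zone 40; latitude is north of the equator, so 40N.
Zone 40 central meridian λ₀ = 6×40 − 183 = 57°; Δλ = -1.6691°.
Transverse Mercator on WGS84 with k₀ = 0.9996 gives E = 331097.272 m, N = 2728482.618 m.

Zone 40N: E 331097 m, N 2728483 m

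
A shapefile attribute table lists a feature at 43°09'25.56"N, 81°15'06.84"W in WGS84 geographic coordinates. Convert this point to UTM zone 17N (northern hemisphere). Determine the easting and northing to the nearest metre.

Zone 17 central meridian λ₀ = 6×17 − 183 = -81°; Δλ = -0.2519°.
Transverse Mercator on WGS84 with k₀ = 0.9996 gives E = 479520.429 m, N = 4778291.517 m.

E 479520 m, N 4778292 m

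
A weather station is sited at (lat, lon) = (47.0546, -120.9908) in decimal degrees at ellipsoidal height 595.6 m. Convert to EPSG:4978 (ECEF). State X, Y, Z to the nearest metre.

X -2241697 m, Y -3732168 m, Z 4646338 m

WGS84: a = 6378137 m, e² = 0.006694380; N(φ) = a/√(1−e²sin²φ) = 6389607.189 m.
X = (N+h)·cosφ·cosλ = -2241697.419 m; Y = (N+h)·cosφ·sinλ = -3732168.332 m; Z = (N(1−e²)+h)·sinφ = 4646338.355 m.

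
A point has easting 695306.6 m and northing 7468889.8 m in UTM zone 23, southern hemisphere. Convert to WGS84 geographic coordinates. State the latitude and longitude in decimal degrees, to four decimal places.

Zone 23S: λ₀ = -45°, k₀ = 0.9996, false easting 500000 m, false northing 10000000 m.
Meridian distance M = (N − FN)/k₀ = -2532123.0 m.
Inverse transverse Mercator on WGS84 gives φ = -22.87650028°, λ = -43.09620024°.

lat -22.8765°, lon -43.0962°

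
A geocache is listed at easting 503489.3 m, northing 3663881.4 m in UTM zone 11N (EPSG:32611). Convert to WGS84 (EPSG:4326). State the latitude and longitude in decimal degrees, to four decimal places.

Zone 11N: λ₀ = -117°, k₀ = 0.9996, false easting 500000 m.
Meridian distance M = (N − FN)/k₀ = 3665347.5 m.
Inverse transverse Mercator on WGS84 gives φ = 33.11360011°, λ = -116.96259966°.

lat 33.1136°, lon -116.9626°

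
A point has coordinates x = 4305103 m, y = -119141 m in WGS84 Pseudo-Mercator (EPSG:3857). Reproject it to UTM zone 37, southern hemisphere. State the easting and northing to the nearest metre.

Web Mercator inverse (R = 6378137 m) → φ = -1.07019958°, λ = 38.67339825°.
UTM 37S forward: E = 463663.501 m, N = 9881708.719 m.

E 463664 m, N 9881709 m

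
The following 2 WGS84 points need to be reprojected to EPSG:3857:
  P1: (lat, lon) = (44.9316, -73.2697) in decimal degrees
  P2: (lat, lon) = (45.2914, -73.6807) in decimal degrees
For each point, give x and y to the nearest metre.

P1: x -8156346 m, y 5610760 m; P2: x -8202098 m, y 5667514 m

Web Mercator: x = R·λ, y = R·ln tan(π/4+φ/2), R = 6378137 m.
P1 (44.9316°, -73.2697°) → (-8156345.695, 5610759.726) m.
P2 (45.2914°, -73.6807°) → (-8202098.005, 5667513.706) m.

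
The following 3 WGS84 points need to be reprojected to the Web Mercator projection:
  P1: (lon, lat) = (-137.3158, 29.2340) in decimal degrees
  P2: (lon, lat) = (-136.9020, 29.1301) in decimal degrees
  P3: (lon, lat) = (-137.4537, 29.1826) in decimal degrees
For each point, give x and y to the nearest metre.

P1: x -15285925 m, y 3405463 m; P2: x -15239861 m, y 3392215 m; P3: x -15301276 m, y 3398908 m

Web Mercator: x = R·λ, y = R·ln tan(π/4+φ/2), R = 6378137 m.
P1 (29.2340°, -137.3158°) → (-15285924.934, 3405462.837) m.
P2 (29.1301°, -136.9020°) → (-15239860.929, 3392215.294) m.
P3 (29.1826°, -137.4537°) → (-15301275.892, 3398907.515) m.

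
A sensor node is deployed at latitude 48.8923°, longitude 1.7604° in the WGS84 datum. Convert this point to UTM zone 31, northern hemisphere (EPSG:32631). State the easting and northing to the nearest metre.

Zone 31 central meridian λ₀ = 6×31 − 183 = 3°; Δλ = -1.2396°.
Transverse Mercator on WGS84 with k₀ = 0.9996 gives E = 409138.150 m, N = 5416224.042 m.

E 409138 m, N 5416224 m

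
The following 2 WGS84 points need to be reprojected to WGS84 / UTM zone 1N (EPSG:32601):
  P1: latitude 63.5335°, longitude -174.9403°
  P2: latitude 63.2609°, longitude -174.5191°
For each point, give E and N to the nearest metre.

P1: E 602407 m, N 7046681 m; P2: E 624518 m, N 7017067 m

UTM zone 1N: λ₀ = -177°, k₀ = 0.9996.
P1 (63.5335°, -174.9403°) → (602407.294, 7046680.505) m.
P2 (63.2609°, -174.5191°) → (624517.964, 7017066.527) m.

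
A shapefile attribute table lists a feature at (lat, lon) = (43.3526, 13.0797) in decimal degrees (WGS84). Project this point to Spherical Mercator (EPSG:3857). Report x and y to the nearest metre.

x 1456026 m, y 5365796 m

Web Mercator is spherical with R = a = 6378137 m.
x = R·λ = 6378137 × 0.228283830 = 1456025.544 m.
y = R·ln tan(π/4 + φ/2) = 6378137 × 0.841279529 = 5365796.092 m.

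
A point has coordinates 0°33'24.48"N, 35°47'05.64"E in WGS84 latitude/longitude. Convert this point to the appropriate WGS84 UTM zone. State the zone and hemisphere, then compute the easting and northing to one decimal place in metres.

Zone 36N: E 809998.0 m, N 61616.4 m

Longitude 35.7849° lies in the 6° band [30°, 36°), giving zone 36; latitude is north of the equator, so 36N.
Zone 36 central meridian λ₀ = 6×36 − 183 = 33°; Δλ = +2.7849°.
Transverse Mercator on WGS84 with k₀ = 0.9996 gives E = 809997.996 m, N = 61616.406 m.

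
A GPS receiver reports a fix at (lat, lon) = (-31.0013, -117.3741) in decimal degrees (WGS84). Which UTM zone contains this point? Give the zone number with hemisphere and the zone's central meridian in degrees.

UTM zone = ⌊(λ + 180)/6⌋ + 1; -117.3741° ∈ [-120°, -114°) → zone 11.
Hemisphere: S (φ < 0).
Central meridian λ₀ = 6×11 − 183 = -117°.

Zone 11S, central meridian -117°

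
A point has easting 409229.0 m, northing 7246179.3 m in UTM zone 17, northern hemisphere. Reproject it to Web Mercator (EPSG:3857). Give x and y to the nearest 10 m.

Unproject from UTM 17N (λ₀ = -81°) → φ = 65.32590007°, λ = -82.94889966°.
Web Mercator (R = 6378137 m): x = -9233829.271 m, y = 9694743.336 m.

x -9233830 m, y 9694740 m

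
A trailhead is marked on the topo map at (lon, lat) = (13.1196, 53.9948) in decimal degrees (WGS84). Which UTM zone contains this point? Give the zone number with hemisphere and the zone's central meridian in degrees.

Zone 33N, central meridian 15°

UTM zone = ⌊(λ + 180)/6⌋ + 1; 13.1196° ∈ [12°, 18°) → zone 33.
Hemisphere: N (φ ≥ 0).
Central meridian λ₀ = 6×33 − 183 = 15°.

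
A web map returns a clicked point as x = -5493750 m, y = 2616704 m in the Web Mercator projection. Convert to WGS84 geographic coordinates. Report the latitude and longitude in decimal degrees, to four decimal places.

R = 6378137 m. λ = x/R = -49.35119592°.
φ = 2·arctan(exp(y/R)) − 90° = 2·arctan(1.50721) − 90° = 22.87330339°.

lat 22.8733°, lon -49.3512°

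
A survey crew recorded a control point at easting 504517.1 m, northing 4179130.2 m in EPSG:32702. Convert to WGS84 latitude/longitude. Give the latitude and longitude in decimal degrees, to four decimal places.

Zone 2S: λ₀ = -171°, k₀ = 0.9996, false easting 500000 m, false northing 10000000 m.
Meridian distance M = (N − FN)/k₀ = -5823199.1 m.
Inverse transverse Mercator on WGS84 gives φ = -52.53789992°, λ = -170.93340035°.

lat -52.5379°, lon -170.9334°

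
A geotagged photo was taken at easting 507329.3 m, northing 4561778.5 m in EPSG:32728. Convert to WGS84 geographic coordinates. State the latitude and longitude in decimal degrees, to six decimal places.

Zone 28S: λ₀ = -15°, k₀ = 0.9996, false easting 500000 m, false northing 10000000 m.
Meridian distance M = (N − FN)/k₀ = -5440397.7 m.
Inverse transverse Mercator on WGS84 gives φ = -49.09679980°, λ = -14.89959955°.

lat -49.096800°, lon -14.899600°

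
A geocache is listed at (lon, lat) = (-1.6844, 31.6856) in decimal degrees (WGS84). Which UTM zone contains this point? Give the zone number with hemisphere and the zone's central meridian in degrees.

Zone 30N, central meridian -3°

UTM zone = ⌊(λ + 180)/6⌋ + 1; -1.6844° ∈ [-6°, 0°) → zone 30.
Hemisphere: N (φ ≥ 0).
Central meridian λ₀ = 6×30 − 183 = -3°.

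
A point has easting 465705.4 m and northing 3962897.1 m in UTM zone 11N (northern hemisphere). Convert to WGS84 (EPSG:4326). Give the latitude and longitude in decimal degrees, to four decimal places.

lat 35.8096°, lon -117.3796°

Zone 11N: λ₀ = -117°, k₀ = 0.9996, false easting 500000 m.
Meridian distance M = (N − FN)/k₀ = 3964482.9 m.
Inverse transverse Mercator on WGS84 gives φ = 35.80959985°, λ = -117.37960028°.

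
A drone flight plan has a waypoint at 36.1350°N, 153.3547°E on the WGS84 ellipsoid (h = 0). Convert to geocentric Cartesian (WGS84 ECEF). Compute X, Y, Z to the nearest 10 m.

X -4609490 m, Y 2312820 m, Z 3740300 m

WGS84: a = 6378137 m, e² = 0.006694380; N(φ) = a/√(1−e²sin²φ) = 6385573.704 m.
X = (N+h)·cosφ·cosλ = -4609486.926 m; Y = (N+h)·cosφ·sinλ = 2312819.219 m; Z = (N(1−e²)+h)·sinφ = 3740300.070 m.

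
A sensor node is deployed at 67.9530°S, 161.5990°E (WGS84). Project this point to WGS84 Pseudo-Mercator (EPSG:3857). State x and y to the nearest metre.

Web Mercator is spherical with R = a = 6378137 m.
x = R·λ = 6378137 × 2.820434618 = 17989118.393 m.
y = R·ln tan(π/4 + φ/2) = 6378137 × -1.635751126 = -10433044.777 m.

x 17989118 m, y -10433045 m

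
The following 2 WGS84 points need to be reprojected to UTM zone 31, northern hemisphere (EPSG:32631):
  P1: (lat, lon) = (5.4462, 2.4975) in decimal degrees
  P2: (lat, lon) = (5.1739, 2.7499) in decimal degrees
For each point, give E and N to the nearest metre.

P1: E 444334 m, N 602010 m; P2: E 472283 m, N 571892 m

UTM zone 31N: λ₀ = 3°, k₀ = 0.9996.
P1 (5.4462°, 2.4975°) → (444334.364, 602010.079) m.
P2 (5.1739°, 2.7499°) → (472282.681, 571892.445) m.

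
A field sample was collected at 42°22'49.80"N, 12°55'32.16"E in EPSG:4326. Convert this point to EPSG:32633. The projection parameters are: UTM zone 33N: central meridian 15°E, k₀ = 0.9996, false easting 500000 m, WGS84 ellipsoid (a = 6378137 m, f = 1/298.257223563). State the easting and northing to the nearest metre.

Zone 33 central meridian λ₀ = 6×33 − 183 = 15°; Δλ = -2.0744°.
Transverse Mercator on WGS84 with k₀ = 0.9996 gives E = 329226.914 m, N = 4694108.370 m.

E 329227 m, N 4694108 m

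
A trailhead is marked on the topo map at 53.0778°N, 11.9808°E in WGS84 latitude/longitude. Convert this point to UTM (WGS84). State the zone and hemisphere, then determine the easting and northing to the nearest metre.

Longitude 11.9808° lies in the 6° band [6°, 12°), giving zone 32; latitude is north of the equator, so 32N.
Zone 32 central meridian λ₀ = 6×32 − 183 = 9°; Δλ = +2.9808°.
Transverse Mercator on WGS84 with k₀ = 0.9996 gives E = 699657.798 m, N = 5885078.826 m.

Zone 32N: E 699658 m, N 5885079 m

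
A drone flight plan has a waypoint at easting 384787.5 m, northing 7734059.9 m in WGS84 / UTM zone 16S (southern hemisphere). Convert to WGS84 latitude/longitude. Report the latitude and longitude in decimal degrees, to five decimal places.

lat -20.48860°, lon -88.10480°

Zone 16S: λ₀ = -87°, k₀ = 0.9996, false easting 500000 m, false northing 10000000 m.
Meridian distance M = (N − FN)/k₀ = -2266846.8 m.
Inverse transverse Mercator on WGS84 gives φ = -20.48859983°, λ = -88.10479981°.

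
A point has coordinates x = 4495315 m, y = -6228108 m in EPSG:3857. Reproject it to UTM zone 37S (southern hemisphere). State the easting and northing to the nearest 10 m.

E 601650 m, N 4602340 m

Web Mercator inverse (R = 6378137 m) → φ = -48.72369736°, λ = 40.38210171°.
UTM 37S forward: E = 601647.135 m, N = 4602337.280 m.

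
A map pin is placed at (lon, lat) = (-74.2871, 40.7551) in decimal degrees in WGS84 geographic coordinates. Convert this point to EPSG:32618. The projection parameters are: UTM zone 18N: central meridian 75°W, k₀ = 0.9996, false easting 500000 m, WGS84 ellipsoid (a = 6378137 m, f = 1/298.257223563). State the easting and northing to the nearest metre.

Zone 18 central meridian λ₀ = 6×18 − 183 = -75°; Δλ = +0.7129°.
Transverse Mercator on WGS84 with k₀ = 0.9996 gives E = 560177.584 m, N = 4511815.829 m.

E 560178 m, N 4511816 m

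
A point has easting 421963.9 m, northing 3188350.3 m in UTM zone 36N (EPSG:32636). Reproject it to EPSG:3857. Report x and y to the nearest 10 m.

x 3584510 m, y 3352810 m

Unproject from UTM 36N (λ₀ = 33°) → φ = 28.82039988°, λ = 32.20020011°.
Web Mercator (R = 6378137 m): x = 3584509.880 m, y = 3352806.763 m.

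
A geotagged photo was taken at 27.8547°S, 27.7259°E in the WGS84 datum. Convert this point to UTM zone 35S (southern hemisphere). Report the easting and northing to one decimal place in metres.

Zone 35 central meridian λ₀ = 6×35 − 183 = 27°; Δλ = +0.7259°.
Transverse Mercator on WGS84 with k₀ = 0.9996 gives E = 571468.910 m, N = 6918681.547 m.

E 571468.9 m, N 6918681.5 m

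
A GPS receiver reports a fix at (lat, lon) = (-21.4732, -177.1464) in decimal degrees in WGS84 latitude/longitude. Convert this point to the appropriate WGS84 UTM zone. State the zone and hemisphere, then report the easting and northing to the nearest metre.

Longitude -177.1464° lies in the 6° band [-180°, -174°), giving zone 1; latitude is south of the equator, so 1S.
Zone 1 central meridian λ₀ = 6×1 − 183 = -177°; Δλ = -0.1464°.
Transverse Mercator on WGS84 with k₀ = 0.9996 gives E = 484833.281 m, N = 7625473.464 m.

Zone 1S: E 484833 m, N 7625473 m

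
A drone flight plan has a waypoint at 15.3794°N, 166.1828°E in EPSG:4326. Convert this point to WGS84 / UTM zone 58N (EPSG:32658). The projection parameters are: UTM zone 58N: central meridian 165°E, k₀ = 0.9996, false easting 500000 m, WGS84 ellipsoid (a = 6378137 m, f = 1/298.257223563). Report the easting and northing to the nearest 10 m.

E 626940 m, N 1700640 m

Zone 58 central meridian λ₀ = 6×58 − 183 = 165°; Δλ = +1.1828°.
Transverse Mercator on WGS84 with k₀ = 0.9996 gives E = 626940.652 m, N = 1700637.551 m.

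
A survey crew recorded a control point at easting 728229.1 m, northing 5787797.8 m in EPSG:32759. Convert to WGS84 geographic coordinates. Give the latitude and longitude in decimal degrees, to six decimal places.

lat -38.028800°, lon 173.600300°

Zone 59S: λ₀ = 171°, k₀ = 0.9996, false easting 500000 m, false northing 10000000 m.
Meridian distance M = (N − FN)/k₀ = -4213887.8 m.
Inverse transverse Mercator on WGS84 gives φ = -38.02879985°, λ = 173.60029953°.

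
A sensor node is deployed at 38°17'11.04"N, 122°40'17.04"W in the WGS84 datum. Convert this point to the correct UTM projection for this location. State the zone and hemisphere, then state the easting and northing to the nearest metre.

Zone 10N: E 528738 m, N 4237644 m

Longitude -122.6714° lies in the 6° band [-126°, -120°), giving zone 10; latitude is north of the equator, so 10N.
Zone 10 central meridian λ₀ = 6×10 − 183 = -123°; Δλ = +0.3286°.
Transverse Mercator on WGS84 with k₀ = 0.9996 gives E = 528737.677 m, N = 4237643.531 m.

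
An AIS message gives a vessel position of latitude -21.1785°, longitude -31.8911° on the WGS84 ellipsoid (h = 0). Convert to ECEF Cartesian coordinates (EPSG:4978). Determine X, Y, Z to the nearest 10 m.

X 5051830 m, Y -3143400 m, Z -2289830 m

WGS84: a = 6378137 m, e² = 0.006694380; N(φ) = a/√(1−e²sin²φ) = 6380925.265 m.
X = (N+h)·cosφ·cosλ = 5051830.792 m; Y = (N+h)·cosφ·sinλ = -3143399.077 m; Z = (N(1−e²)+h)·sinφ = -2289834.491 m.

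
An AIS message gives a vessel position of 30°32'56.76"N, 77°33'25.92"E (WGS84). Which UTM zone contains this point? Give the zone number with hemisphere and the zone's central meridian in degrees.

Zone 43N, central meridian 75°

UTM zone = ⌊(λ + 180)/6⌋ + 1; 77.5572° ∈ [72°, 78°) → zone 43.
Hemisphere: N (φ ≥ 0).
Central meridian λ₀ = 6×43 − 183 = 75°.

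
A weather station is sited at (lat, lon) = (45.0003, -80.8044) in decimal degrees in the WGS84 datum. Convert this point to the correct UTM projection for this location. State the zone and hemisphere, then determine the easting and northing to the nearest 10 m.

Zone 17N: E 515420 m, N 4983000 m

Longitude -80.8044° lies in the 6° band [-84°, -78°), giving zone 17; latitude is north of the equator, so 17N.
Zone 17 central meridian λ₀ = 6×17 − 183 = -81°; Δλ = +0.1956°.
Transverse Mercator on WGS84 with k₀ = 0.9996 gives E = 515416.192 m, N = 4983002.334 m.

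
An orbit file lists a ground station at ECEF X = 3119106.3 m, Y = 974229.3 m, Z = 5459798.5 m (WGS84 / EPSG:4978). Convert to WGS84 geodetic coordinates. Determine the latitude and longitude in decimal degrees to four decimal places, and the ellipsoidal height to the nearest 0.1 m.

lat 59.2686°, lon 17.3458°, h 595.5 m

λ = atan2(Y, X) = 17.34580037°; p = √(X²+Y²) = 3267712.8 m.
Bowring's method on WGS84 (a = 6378137 m, b = 6356752.314 m) gives φ = 59.26859963°, h = 595.476 m.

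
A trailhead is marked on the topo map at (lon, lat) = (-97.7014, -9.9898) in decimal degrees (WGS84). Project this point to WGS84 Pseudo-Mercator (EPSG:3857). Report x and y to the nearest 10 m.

x -10876070 m, y -1117740 m

Web Mercator is spherical with R = a = 6378137 m.
x = R·λ = 6378137 × -1.705211114 = -10876070.098 m.
y = R·ln tan(π/4 + φ/2) = 6378137 × -0.175245063 = -1117737.018 m.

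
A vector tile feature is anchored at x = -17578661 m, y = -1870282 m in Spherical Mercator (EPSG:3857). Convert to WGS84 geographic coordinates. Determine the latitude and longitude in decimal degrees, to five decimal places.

R = 6378137 m. λ = x/R = -157.91179851°.
φ = 2·arctan(exp(y/R)) − 90° = 2·arctan(0.74585) − 90° = -16.56530414°.

lat -16.56530°, lon -157.91180°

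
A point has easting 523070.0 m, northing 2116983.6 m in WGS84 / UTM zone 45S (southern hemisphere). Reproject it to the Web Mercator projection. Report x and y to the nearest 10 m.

Unproject from UTM 45S (λ₀ = 87°) → φ = -71.04930002°, λ = 87.63649909°.
Web Mercator (R = 6378137 m): x = 9755650.454 m, y = -11419150.108 m.

x 9755650 m, y -11419150 m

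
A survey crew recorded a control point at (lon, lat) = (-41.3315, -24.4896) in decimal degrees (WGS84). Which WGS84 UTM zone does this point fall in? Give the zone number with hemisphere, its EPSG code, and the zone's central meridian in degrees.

UTM zone = ⌊(λ + 180)/6⌋ + 1; -41.3315° ∈ [-42°, -36°) → zone 24.
Hemisphere: S (φ < 0).
Central meridian λ₀ = 6×24 − 183 = -39°.
EPSG code: 32724.

Zone 24S (EPSG:32724), central meridian -39°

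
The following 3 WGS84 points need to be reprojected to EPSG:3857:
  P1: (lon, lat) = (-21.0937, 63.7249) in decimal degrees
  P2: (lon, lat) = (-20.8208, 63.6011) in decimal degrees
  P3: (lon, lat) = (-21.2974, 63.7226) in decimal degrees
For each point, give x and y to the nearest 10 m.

Web Mercator: x = R·λ, y = R·ln tan(π/4+φ/2), R = 6378137 m.
P1 (63.7249°, -21.0937°) → (-2348139.943, 9280246.930) m.
P2 (63.6011°, -20.8208°) → (-2317760.854, 9249183.307) m.
P3 (63.7226°, -21.2974°) → (-2370815.723, 9279668.582) m.

P1: x -2348140 m, y 9280250 m; P2: x -2317760 m, y 9249180 m; P3: x -2370820 m, y 9279670 m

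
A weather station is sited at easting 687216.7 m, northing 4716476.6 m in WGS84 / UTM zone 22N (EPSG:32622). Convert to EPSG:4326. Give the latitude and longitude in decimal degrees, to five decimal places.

lat 42.57800°, lon -48.71870°

Zone 22N: λ₀ = -51°, k₀ = 0.9996, false easting 500000 m.
Meridian distance M = (N − FN)/k₀ = 4718363.9 m.
Inverse transverse Mercator on WGS84 gives φ = 42.57800003°, λ = -48.71870013°.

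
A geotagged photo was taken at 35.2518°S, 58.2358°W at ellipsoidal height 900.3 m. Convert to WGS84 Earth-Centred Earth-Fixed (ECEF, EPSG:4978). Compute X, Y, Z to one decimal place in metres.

WGS84: a = 6378137 m, e² = 0.006694380; N(φ) = a/√(1−e²sin²φ) = 6385260.774 m.
X = (N+h)·cosφ·cosλ = 2745351.284 m; Y = (N+h)·cosφ·sinλ = -4433982.031 m; Z = (N(1−e²)+h)·sinφ = -3661234.608 m.

X 2745351.3 m, Y -4433982.0 m, Z -3661234.6 m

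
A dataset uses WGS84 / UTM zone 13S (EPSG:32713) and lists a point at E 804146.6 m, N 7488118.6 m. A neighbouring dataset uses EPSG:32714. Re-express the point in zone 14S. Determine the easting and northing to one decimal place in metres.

E 187648.6 m, N 7487952.8 m

UTM 13S → geographic: φ = -22.68680003°, λ = -102.03990035°.
UTM 14S (λ₀ = -99°) forward: E = 187648.605 m, N = 7487952.751 m.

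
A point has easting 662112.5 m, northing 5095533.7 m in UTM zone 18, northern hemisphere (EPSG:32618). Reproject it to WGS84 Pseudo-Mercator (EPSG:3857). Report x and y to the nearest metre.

Unproject from UTM 18N (λ₀ = -75°) → φ = 45.99420019°, λ = -72.90660050°.
Web Mercator (R = 6378137 m): x = -8115925.643 m, y = 5779419.846 m.

x -8115926 m, y 5779420 m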